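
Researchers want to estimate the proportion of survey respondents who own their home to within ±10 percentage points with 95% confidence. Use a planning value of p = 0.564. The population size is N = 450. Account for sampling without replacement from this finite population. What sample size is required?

79

For a proportion with margin E = 0.1 at 95% confidence, z = 1.960.
n = p̂(1−p̂)(z/E)² = 0.564 × 0.436 × (1.960/0.1)² = 94.47 — call this n₀.
Finite-population correction with N = 450: n = n₀ / (1 + (n₀−1)/N) = 94.47 / 1.208 = 78.20
Round up: n = 79.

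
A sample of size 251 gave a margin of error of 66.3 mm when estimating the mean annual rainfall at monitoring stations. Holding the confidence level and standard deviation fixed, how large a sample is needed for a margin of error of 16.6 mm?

Margin of error scales as 1/√n, so n₂ = n₁·(E₁/E₂)².
n₂ = 251 × (66.3/16.6)² = 251 × 15.95 = 4003.45
Round up: n₂ = 4004.

4004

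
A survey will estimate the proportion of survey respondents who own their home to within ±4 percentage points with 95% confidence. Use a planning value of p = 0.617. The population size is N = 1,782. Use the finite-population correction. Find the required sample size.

431

For a proportion with margin E = 0.04 at 95% confidence, z = 1.960.
n = p̂(1−p̂)(z/E)² = 0.617 × 0.383 × (1.960/0.04)² = 567.38 — call this n₀.
Finite-population correction with N = 1,782: n = n₀ / (1 + (n₀−1)/N) = 567.38 / 1.318 = 430.49
Round up: n = 431.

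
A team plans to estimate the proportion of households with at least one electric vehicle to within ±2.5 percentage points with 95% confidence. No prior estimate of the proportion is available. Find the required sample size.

1537

For a proportion with margin E = 0.025 at 95% confidence, z = 1.960.
With no prior estimate, use p = 0.5, which maximizes p(1−p) at 0.25.
n = 0.25 × (z/E)² = 0.25 × (1.960/0.025)² = 1536.64
Round up: n = 1537.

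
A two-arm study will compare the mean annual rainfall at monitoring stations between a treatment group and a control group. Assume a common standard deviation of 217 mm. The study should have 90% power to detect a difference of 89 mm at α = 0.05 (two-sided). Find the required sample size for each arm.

For two equal groups, n per group = 2·((z_{α/2} + z_β)·σ/δ)².
z_{α/2} = 1.960; z_β = 1.282 (power 90%).
n = 2 × (3.242 × 217 / 89)² = 2 × 62.48 = 124.96
Round up: n = 125 per group.

125 per group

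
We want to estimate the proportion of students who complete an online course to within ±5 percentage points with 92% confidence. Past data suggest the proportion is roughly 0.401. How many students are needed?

295

For a proportion with margin E = 0.05 at 92% confidence, z = 1.751.
n = p̂(1−p̂)(z/E)² = 0.401 × 0.599 × (1.751/0.05)² = 294.58
Round up: n = 295.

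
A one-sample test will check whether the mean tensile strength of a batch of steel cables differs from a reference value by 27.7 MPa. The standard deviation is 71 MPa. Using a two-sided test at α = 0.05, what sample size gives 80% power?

52

For a one-sample z-test, n = ((z_{α/2} + z_β)·σ/δ)².
z_{α/2} = 1.960 (two-sided α = 0.05); z_β = 0.842 (power 80% → β = 0.2).
n = (2.802 × 71 / 27.7)² = 51.58
Round up: n = 52.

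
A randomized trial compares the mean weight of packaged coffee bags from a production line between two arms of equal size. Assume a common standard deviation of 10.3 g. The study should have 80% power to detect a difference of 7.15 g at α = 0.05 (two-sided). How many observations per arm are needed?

33 per group

For two equal groups, n per group = 2·((z_{α/2} + z_β)·σ/δ)².
z_{α/2} = 1.960; z_β = 0.842 (power 80%).
n = 2 × (2.802 × 10.3 / 7.15)² = 2 × 16.29 = 32.58
Round up: n = 33 per group.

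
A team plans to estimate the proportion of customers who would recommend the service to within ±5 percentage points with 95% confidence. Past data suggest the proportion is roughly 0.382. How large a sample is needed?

363

For a proportion with margin E = 0.05 at 95% confidence, z = 1.960.
n = p̂(1−p̂)(z/E)² = 0.382 × 0.618 × (1.960/0.05)² = 362.76
Round up: n = 363.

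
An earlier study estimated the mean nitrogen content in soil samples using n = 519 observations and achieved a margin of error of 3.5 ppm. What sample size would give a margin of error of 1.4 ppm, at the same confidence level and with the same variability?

Margin of error scales as 1/√n, so n₂ = n₁·(E₁/E₂)².
n₂ = 519 × (3.5/1.4)² = 519 × 6.25 = 3243.75
Round up: n₂ = 3244.

3244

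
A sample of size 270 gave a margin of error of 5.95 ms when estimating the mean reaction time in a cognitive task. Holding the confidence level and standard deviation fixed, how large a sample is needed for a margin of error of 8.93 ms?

n = 120

Margin of error scales as 1/√n, so n₂ = n₁·(E₁/E₂)².
n₂ = 270 × (5.95/8.93)² = 270 × 0.4439 = 119.85
Round up: n₂ = 120.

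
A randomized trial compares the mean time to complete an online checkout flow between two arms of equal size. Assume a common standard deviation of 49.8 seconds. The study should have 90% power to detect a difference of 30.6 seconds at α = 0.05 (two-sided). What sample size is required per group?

56 per group

For two equal groups, n per group = 2·((z_{α/2} + z_β)·σ/δ)².
z_{α/2} = 1.960; z_β = 1.282 (power 90%).
n = 2 × (3.242 × 49.8 / 30.6)² = 2 × 27.84 = 55.68
Round up: n = 56 per group.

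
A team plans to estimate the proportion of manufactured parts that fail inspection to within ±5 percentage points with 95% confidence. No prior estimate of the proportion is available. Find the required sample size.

For a proportion with margin E = 0.05 at 95% confidence, z = 1.960.
With no prior estimate, use p = 0.5, which maximizes p(1−p) at 0.25.
n = 0.25 × (z/E)² = 0.25 × (1.960/0.05)² = 384.16
Round up: n = 385.

385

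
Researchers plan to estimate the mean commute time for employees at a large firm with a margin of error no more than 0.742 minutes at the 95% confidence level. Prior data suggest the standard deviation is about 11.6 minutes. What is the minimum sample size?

939

For a mean, the margin of error is E = z·σ/√n, so n = (zσ/E)².
At 95% confidence, z = 1.960.
n = (1.960 × 11.6 / 0.742)² = 938.90
Round up: n = 939.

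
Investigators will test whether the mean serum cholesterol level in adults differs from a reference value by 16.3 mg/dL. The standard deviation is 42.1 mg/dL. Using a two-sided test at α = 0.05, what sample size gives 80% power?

53

For a one-sample z-test, n = ((z_{α/2} + z_β)·σ/δ)².
z_{α/2} = 1.960 (two-sided α = 0.05); z_β = 0.842 (power 80% → β = 0.2).
n = (2.802 × 42.1 / 16.3)² = 52.38
Round up: n = 53.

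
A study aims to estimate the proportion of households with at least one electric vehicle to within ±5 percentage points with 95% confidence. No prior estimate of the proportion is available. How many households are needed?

For a proportion with margin E = 0.05 at 95% confidence, z = 1.960.
With no prior estimate, use p = 0.5, which maximizes p(1−p) at 0.25.
n = 0.25 × (z/E)² = 0.25 × (1.960/0.05)² = 384.16
Round up: n = 385.

385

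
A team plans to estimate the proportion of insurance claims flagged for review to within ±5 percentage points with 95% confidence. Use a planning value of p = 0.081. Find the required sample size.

115

For a proportion with margin E = 0.05 at 95% confidence, z = 1.960.
n = p̂(1−p̂)(z/E)² = 0.081 × 0.919 × (1.960/0.05)² = 114.39
Round up: n = 115.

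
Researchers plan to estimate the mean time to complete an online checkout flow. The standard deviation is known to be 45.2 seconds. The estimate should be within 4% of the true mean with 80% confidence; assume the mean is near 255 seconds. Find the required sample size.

33

For a mean, the margin of error is E = z·σ/√n, so n = (zσ/E)².
At 80% confidence, z = 1.282.
E = 4% of 255 = 10.2 seconds.
n = (1.282 × 45.2 / 10.2)² = 32.27
Round up: n = 33.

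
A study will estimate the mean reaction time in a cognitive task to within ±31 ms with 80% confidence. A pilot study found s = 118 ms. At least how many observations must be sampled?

24

For a mean, the margin of error is E = z·σ/√n, so n = (zσ/E)².
At 80% confidence, z = 1.282.
n = (1.282 × 118 / 31)² = 23.81
Round up: n = 24.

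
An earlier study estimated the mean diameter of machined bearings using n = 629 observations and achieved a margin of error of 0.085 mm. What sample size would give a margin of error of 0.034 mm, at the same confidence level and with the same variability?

Margin of error scales as 1/√n, so n₂ = n₁·(E₁/E₂)².
n₂ = 629 × (0.085/0.034)² = 629 × 6.25 = 3931.25
Round up: n₂ = 3932.

3932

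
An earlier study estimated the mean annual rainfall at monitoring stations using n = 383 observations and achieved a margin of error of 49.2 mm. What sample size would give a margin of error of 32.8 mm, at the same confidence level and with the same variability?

n = 862

Margin of error scales as 1/√n, so n₂ = n₁·(E₁/E₂)².
n₂ = 383 × (49.2/32.8)² = 383 × 2.25 = 861.75
Round up: n₂ = 862.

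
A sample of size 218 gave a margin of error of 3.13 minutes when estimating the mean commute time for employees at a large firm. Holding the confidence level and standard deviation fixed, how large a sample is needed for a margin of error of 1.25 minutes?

1367

Margin of error scales as 1/√n, so n₂ = n₁·(E₁/E₂)².
n₂ = 218 × (3.13/1.25)² = 218 × 6.27 = 1366.86
Round up: n₂ = 1367.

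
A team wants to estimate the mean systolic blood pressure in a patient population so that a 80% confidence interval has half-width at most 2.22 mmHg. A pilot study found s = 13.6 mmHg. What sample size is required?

62

For a mean, the margin of error is E = z·σ/√n, so n = (zσ/E)².
At 80% confidence, z = 1.282.
n = (1.282 × 13.6 / 2.22)² = 61.68
Round up: n = 62.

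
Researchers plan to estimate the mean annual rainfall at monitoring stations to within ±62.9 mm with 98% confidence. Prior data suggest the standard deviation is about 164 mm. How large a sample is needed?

37

For a mean, the margin of error is E = z·σ/√n, so n = (zσ/E)².
At 98% confidence, z = 2.326.
n = (2.326 × 164 / 62.9)² = 36.78
Round up: n = 37.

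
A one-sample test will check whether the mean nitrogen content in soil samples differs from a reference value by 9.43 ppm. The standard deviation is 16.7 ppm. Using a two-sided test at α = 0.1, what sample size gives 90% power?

27

For a one-sample z-test, n = ((z_{α/2} + z_β)·σ/δ)².
z_{α/2} = 1.645 (two-sided α = 0.1); z_β = 1.282 (power 90% → β = 0.1).
n = (2.927 × 16.7 / 9.43)² = 26.87
Round up: n = 27.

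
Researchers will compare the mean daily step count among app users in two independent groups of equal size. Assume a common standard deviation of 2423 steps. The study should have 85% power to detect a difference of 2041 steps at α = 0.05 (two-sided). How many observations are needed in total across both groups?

52 total

For two equal groups, n per group = 2·((z_{α/2} + z_β)·σ/δ)².
z_{α/2} = 1.960; z_β = 1.036 (power 85%).
n = 2 × (2.996 × 2423 / 2041)² = 2 × 12.65 = 25.30
Round up: n = 26 per group.
Total across both groups: 2 × 26 = 52.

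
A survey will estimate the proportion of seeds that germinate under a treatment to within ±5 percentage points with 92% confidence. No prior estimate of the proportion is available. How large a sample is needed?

For a proportion with margin E = 0.05 at 92% confidence, z = 1.751.
With no prior estimate, use p = 0.5, which maximizes p(1−p) at 0.25.
n = 0.25 × (z/E)² = 0.25 × (1.751/0.05)² = 306.60
Round up: n = 307.

307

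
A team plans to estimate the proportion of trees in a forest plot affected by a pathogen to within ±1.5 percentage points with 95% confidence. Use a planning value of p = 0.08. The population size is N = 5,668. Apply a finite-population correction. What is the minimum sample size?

For a proportion with margin E = 0.015 at 95% confidence, z = 1.960.
n = p̂(1−p̂)(z/E)² = 0.08 × 0.92 × (1.960/0.015)² = 1256.63 — call this n₀.
Finite-population correction with N = 5,668: n = n₀ / (1 + (n₀−1)/N) = 1256.63 / 1.222 = 1028.34
Round up: n = 1029.

1029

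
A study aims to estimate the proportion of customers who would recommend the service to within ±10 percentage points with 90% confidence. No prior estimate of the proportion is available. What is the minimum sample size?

68

For a proportion with margin E = 0.1 at 90% confidence, z = 1.645.
With no prior estimate, use p = 0.5, which maximizes p(1−p) at 0.25.
n = 0.25 × (z/E)² = 0.25 × (1.645/0.1)² = 67.65
Round up: n = 68.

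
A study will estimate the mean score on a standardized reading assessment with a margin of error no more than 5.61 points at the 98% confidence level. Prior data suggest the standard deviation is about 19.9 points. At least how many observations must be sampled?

n = 69

For a mean, the margin of error is E = z·σ/√n, so n = (zσ/E)².
At 98% confidence, z = 2.326.
n = (2.326 × 19.9 / 5.61)² = 68.08
Round up: n = 69.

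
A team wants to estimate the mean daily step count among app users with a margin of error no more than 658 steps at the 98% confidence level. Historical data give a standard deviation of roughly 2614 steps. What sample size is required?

For a mean, the margin of error is E = z·σ/√n, so n = (zσ/E)².
At 98% confidence, z = 2.326.
n = (2.326 × 2614 / 658)² = 85.38
Round up: n = 86.

n = 86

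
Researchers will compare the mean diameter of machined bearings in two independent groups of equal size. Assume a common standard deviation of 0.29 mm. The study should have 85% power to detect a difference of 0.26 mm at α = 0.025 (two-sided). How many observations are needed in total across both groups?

54 total

For two equal groups, n per group = 2·((z_{α/2} + z_β)·σ/δ)².
z_{α/2} = 2.241; z_β = 1.036 (power 85%).
n = 2 × (3.277 × 0.29 / 0.26)² = 2 × 13.36 = 26.72
Round up: n = 27 per group.
Total across both groups: 2 × 27 = 54.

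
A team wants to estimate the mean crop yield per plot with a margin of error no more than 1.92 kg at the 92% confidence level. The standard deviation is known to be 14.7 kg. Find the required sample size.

For a mean, the margin of error is E = z·σ/√n, so n = (zσ/E)².
At 92% confidence, z = 1.751.
n = (1.751 × 14.7 / 1.92)² = 179.72
Round up: n = 180.

n = 180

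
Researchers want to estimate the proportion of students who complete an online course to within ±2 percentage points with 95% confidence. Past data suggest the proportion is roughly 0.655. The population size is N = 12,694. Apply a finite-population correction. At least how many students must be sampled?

n = 1854

For a proportion with margin E = 0.02 at 95% confidence, z = 1.960.
n = p̂(1−p̂)(z/E)² = 0.655 × 0.345 × (1.960/0.02)² = 2170.26 — call this n₀.
Finite-population correction with N = 12,694: n = n₀ / (1 + (n₀−1)/N) = 2170.26 / 1.171 = 1853.34
Round up: n = 1854.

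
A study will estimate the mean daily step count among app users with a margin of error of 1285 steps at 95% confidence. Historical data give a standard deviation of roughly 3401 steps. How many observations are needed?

27

For a mean, the margin of error is E = z·σ/√n, so n = (zσ/E)².
At 95% confidence, z = 1.960.
n = (1.960 × 3401 / 1285)² = 26.91
Round up: n = 27.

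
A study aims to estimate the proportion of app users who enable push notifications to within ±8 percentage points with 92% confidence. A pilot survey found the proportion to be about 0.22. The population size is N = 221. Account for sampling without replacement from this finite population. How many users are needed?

61

For a proportion with margin E = 0.08 at 92% confidence, z = 1.751.
n = p̂(1−p̂)(z/E)² = 0.22 × 0.78 × (1.751/0.08)² = 82.21 — call this n₀.
Finite-population correction with N = 221: n = n₀ / (1 + (n₀−1)/N) = 82.21 / 1.367 = 60.14
Round up: n = 61.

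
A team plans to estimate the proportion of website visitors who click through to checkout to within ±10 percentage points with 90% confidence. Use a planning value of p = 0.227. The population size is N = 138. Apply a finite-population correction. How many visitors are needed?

n = 36

For a proportion with margin E = 0.1 at 90% confidence, z = 1.645.
n = p̂(1−p̂)(z/E)² = 0.227 × 0.773 × (1.645/0.1)² = 47.48 — call this n₀.
Finite-population correction with N = 138: n = n₀ / (1 + (n₀−1)/N) = 47.48 / 1.337 = 35.51
Round up: n = 36.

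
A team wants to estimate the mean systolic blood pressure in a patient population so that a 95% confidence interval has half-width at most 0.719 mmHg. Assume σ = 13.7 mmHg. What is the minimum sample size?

1395

For a mean, the margin of error is E = z·σ/√n, so n = (zσ/E)².
At 95% confidence, z = 1.960.
n = (1.960 × 13.7 / 0.719)² = 1394.75
Round up: n = 1395.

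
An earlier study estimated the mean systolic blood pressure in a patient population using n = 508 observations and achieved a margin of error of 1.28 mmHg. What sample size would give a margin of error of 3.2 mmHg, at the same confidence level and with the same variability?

Margin of error scales as 1/√n, so n₂ = n₁·(E₁/E₂)².
n₂ = 508 × (1.28/3.2)² = 508 × 0.16 = 81.28
Round up: n₂ = 82.

n = 82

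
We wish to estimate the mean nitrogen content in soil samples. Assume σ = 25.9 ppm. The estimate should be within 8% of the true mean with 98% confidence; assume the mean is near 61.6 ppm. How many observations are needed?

For a mean, the margin of error is E = z·σ/√n, so n = (zσ/E)².
At 98% confidence, z = 2.326.
E = 8% of 61.6 = 4.928 ppm.
n = (2.326 × 25.9 / 4.928)² = 149.44
Round up: n = 150.

150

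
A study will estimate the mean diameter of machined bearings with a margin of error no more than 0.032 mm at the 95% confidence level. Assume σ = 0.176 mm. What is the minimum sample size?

For a mean, the margin of error is E = z·σ/√n, so n = (zσ/E)².
At 95% confidence, z = 1.960.
n = (1.960 × 0.176 / 0.032)² = 116.21
Round up: n = 117.

117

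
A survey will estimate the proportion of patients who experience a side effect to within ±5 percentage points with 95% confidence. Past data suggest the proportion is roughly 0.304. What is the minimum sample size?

For a proportion with margin E = 0.05 at 95% confidence, z = 1.960.
n = p̂(1−p̂)(z/E)² = 0.304 × 0.696 × (1.960/0.05)² = 325.13
Round up: n = 326.

326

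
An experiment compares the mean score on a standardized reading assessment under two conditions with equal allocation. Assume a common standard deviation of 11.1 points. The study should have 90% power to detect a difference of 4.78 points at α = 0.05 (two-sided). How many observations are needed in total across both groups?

For two equal groups, n per group = 2·((z_{α/2} + z_β)·σ/δ)².
z_{α/2} = 1.960; z_β = 1.282 (power 90%).
n = 2 × (3.242 × 11.1 / 4.78)² = 2 × 56.68 = 113.36
Round up: n = 114 per group.
Total across both groups: 2 × 114 = 228.

228 total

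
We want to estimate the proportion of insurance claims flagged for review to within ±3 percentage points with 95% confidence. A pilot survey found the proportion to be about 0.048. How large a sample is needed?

For a proportion with margin E = 0.03 at 95% confidence, z = 1.960.
n = p̂(1−p̂)(z/E)² = 0.048 × 0.952 × (1.960/0.03)² = 195.05
Round up: n = 196.

196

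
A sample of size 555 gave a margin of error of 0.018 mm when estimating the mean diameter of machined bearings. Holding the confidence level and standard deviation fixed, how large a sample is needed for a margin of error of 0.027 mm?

Margin of error scales as 1/√n, so n₂ = n₁·(E₁/E₂)².
n₂ = 555 × (0.018/0.027)² = 555 × 0.4444 = 246.64
Round up: n₂ = 247.

n = 247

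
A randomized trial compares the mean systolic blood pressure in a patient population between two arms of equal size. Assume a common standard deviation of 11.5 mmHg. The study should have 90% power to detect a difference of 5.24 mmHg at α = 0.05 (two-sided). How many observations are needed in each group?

102 per group

For two equal groups, n per group = 2·((z_{α/2} + z_β)·σ/δ)².
z_{α/2} = 1.960; z_β = 1.282 (power 90%).
n = 2 × (3.242 × 11.5 / 5.24)² = 2 × 50.62 = 101.24
Round up: n = 102 per group.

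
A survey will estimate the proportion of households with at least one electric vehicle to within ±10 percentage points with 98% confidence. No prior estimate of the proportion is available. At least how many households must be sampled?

For a proportion with margin E = 0.1 at 98% confidence, z = 2.326.
With no prior estimate, use p = 0.5, which maximizes p(1−p) at 0.25.
n = 0.25 × (z/E)² = 0.25 × (2.326/0.1)² = 135.26
Round up: n = 136.

136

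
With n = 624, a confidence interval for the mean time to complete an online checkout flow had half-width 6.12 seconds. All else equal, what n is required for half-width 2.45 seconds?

Margin of error scales as 1/√n, so n₂ = n₁·(E₁/E₂)².
n₂ = 624 × (6.12/2.45)² = 624 × 6.24 = 3893.76
Round up: n₂ = 3894.

3894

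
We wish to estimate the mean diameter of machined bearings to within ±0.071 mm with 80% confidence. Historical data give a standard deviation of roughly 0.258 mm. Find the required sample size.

For a mean, the margin of error is E = z·σ/√n, so n = (zσ/E)².
At 80% confidence, z = 1.282.
n = (1.282 × 0.258 / 0.071)² = 21.70
Round up: n = 22.

22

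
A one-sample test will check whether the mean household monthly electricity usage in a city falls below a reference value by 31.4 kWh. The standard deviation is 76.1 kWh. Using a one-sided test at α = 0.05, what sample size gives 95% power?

64

For a one-sample z-test, n = ((z_α + z_β)·σ/δ)².
z_α = 1.645 (one-sided α = 0.05); z_β = 1.645 (power 95% → β = 0.05).
n = (3.290 × 76.1 / 31.4)² = 63.58
Round up: n = 64.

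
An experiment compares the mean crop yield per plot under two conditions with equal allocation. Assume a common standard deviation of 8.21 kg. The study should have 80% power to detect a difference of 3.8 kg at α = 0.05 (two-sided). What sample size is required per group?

For two equal groups, n per group = 2·((z_{α/2} + z_β)·σ/δ)².
z_{α/2} = 1.960; z_β = 0.842 (power 80%).
n = 2 × (2.802 × 8.21 / 3.8)² = 2 × 36.65 = 73.30
Round up: n = 74 per group.

74 per group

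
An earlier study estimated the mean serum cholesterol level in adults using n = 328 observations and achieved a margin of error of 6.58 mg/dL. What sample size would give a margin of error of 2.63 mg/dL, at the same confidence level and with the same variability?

Margin of error scales as 1/√n, so n₂ = n₁·(E₁/E₂)².
n₂ = 328 × (6.58/2.63)² = 328 × 6.26 = 2053.28
Round up: n₂ = 2054.

n = 2054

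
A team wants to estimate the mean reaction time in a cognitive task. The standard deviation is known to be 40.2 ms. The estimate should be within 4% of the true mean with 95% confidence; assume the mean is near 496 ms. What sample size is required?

For a mean, the margin of error is E = z·σ/√n, so n = (zσ/E)².
At 95% confidence, z = 1.960.
E = 4% of 496 = 19.84 ms.
n = (1.960 × 40.2 / 19.84)² = 15.77
Round up: n = 16.

16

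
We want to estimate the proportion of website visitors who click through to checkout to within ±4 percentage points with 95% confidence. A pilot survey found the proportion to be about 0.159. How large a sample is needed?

322

For a proportion with margin E = 0.04 at 95% confidence, z = 1.960.
n = p̂(1−p̂)(z/E)² = 0.159 × 0.841 × (1.960/0.04)² = 321.06
Round up: n = 322.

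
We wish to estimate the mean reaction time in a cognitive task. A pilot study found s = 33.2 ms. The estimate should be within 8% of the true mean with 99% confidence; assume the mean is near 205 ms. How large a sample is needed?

n = 28

For a mean, the margin of error is E = z·σ/√n, so n = (zσ/E)².
At 99% confidence, z = 2.576.
E = 8% of 205 = 16.4 ms.
n = (2.576 × 33.2 / 16.4)² = 27.19
Round up: n = 28.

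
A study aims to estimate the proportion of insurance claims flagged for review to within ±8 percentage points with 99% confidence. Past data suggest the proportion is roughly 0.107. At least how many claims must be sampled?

n = 100

For a proportion with margin E = 0.08 at 99% confidence, z = 2.576.
n = p̂(1−p̂)(z/E)² = 0.107 × 0.893 × (2.576/0.08)² = 99.07
Round up: n = 100.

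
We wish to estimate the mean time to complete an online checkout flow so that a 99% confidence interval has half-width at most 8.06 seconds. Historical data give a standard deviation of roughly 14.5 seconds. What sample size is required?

22

For a mean, the margin of error is E = z·σ/√n, so n = (zσ/E)².
At 99% confidence, z = 2.576.
n = (2.576 × 14.5 / 8.06)² = 21.48
Round up: n = 22.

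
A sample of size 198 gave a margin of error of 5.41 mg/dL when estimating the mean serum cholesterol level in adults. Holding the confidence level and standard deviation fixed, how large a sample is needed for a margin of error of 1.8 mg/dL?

1789

Margin of error scales as 1/√n, so n₂ = n₁·(E₁/E₂)².
n₂ = 198 × (5.41/1.8)² = 198 × 9.033 = 1788.53
Round up: n₂ = 1789.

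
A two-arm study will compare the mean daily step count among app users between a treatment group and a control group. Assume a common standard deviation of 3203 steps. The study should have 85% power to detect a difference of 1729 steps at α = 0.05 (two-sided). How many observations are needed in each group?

62 per group

For two equal groups, n per group = 2·((z_{α/2} + z_β)·σ/δ)².
z_{α/2} = 1.960; z_β = 1.036 (power 85%).
n = 2 × (2.996 × 3203 / 1729)² = 2 × 30.80 = 61.60
Round up: n = 62 per group.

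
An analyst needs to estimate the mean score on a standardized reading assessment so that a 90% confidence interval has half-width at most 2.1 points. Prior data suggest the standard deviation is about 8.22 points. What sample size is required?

n = 42

For a mean, the margin of error is E = z·σ/√n, so n = (zσ/E)².
At 90% confidence, z = 1.645.
n = (1.645 × 8.22 / 2.1)² = 41.46
Round up: n = 42.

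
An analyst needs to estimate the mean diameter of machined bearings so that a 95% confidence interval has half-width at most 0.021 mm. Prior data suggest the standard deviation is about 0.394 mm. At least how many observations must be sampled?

For a mean, the margin of error is E = z·σ/√n, so n = (zσ/E)².
At 95% confidence, z = 1.960.
n = (1.960 × 0.394 / 0.021)² = 1352.28
Round up: n = 1353.

1353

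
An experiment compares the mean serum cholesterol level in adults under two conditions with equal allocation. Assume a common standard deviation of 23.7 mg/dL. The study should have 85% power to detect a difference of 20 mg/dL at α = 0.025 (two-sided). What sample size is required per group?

31 per group

For two equal groups, n per group = 2·((z_{α/2} + z_β)·σ/δ)².
z_{α/2} = 2.241; z_β = 1.036 (power 85%).
n = 2 × (3.277 × 23.7 / 20)² = 2 × 15.08 = 30.16
Round up: n = 31 per group.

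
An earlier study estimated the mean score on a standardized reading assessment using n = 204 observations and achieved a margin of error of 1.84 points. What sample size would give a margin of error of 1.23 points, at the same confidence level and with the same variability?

n = 457

Margin of error scales as 1/√n, so n₂ = n₁·(E₁/E₂)².
n₂ = 204 × (1.84/1.23)² = 204 × 2.238 = 456.55
Round up: n₂ = 457.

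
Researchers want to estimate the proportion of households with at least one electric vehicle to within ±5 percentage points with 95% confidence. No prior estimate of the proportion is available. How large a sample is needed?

n = 385

For a proportion with margin E = 0.05 at 95% confidence, z = 1.960.
With no prior estimate, use p = 0.5, which maximizes p(1−p) at 0.25.
n = 0.25 × (z/E)² = 0.25 × (1.960/0.05)² = 384.16
Round up: n = 385.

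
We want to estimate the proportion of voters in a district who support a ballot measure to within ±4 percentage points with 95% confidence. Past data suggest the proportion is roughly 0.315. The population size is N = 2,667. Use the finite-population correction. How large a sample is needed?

For a proportion with margin E = 0.04 at 95% confidence, z = 1.960.
n = p̂(1−p̂)(z/E)² = 0.315 × 0.685 × (1.960/0.04)² = 518.08 — call this n₀.
Finite-population correction with N = 2,667: n = n₀ / (1 + (n₀−1)/N) = 518.08 / 1.194 = 433.90
Round up: n = 434.

434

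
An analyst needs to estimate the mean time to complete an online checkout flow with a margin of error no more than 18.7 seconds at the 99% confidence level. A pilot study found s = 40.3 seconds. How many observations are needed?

For a mean, the margin of error is E = z·σ/√n, so n = (zσ/E)².
At 99% confidence, z = 2.576.
n = (2.576 × 40.3 / 18.7)² = 30.82
Round up: n = 31.

31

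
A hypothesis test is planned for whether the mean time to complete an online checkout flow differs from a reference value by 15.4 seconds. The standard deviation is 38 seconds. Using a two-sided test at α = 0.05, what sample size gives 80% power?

For a one-sample z-test, n = ((z_{α/2} + z_β)·σ/δ)².
z_{α/2} = 1.960 (two-sided α = 0.05); z_β = 0.842 (power 80% → β = 0.2).
n = (2.802 × 38 / 15.4)² = 47.80
Round up: n = 48.

48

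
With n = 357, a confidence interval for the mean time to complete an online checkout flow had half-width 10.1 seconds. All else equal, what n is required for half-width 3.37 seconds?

3207

Margin of error scales as 1/√n, so n₂ = n₁·(E₁/E₂)².
n₂ = 357 × (10.1/3.37)² = 357 × 8.982 = 3206.57
Round up: n₂ = 3207.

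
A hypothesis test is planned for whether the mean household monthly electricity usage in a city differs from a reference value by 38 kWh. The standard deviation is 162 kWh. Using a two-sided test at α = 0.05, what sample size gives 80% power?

For a one-sample z-test, n = ((z_{α/2} + z_β)·σ/δ)².
z_{α/2} = 1.960 (two-sided α = 0.05); z_β = 0.842 (power 80% → β = 0.2).
n = (2.802 × 162 / 38)² = 142.69
Round up: n = 143.

143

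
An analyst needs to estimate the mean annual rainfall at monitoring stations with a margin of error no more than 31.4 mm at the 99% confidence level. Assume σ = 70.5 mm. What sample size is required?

34

For a mean, the margin of error is E = z·σ/√n, so n = (zσ/E)².
At 99% confidence, z = 2.576.
n = (2.576 × 70.5 / 31.4)² = 33.45
Round up: n = 34.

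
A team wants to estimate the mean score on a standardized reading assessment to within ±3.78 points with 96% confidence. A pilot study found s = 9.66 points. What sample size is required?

For a mean, the margin of error is E = z·σ/√n, so n = (zσ/E)².
At 96% confidence, z = 2.054.
n = (2.054 × 9.66 / 3.78)² = 27.55
Round up: n = 28.

28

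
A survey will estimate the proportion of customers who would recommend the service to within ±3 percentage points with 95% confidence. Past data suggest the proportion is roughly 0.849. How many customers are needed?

548

For a proportion with margin E = 0.03 at 95% confidence, z = 1.960.
n = p̂(1−p̂)(z/E)² = 0.849 × 0.151 × (1.960/0.03)² = 547.21
Round up: n = 548.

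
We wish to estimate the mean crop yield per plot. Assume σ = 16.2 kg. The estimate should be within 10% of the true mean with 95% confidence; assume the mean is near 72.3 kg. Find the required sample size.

For a mean, the margin of error is E = z·σ/√n, so n = (zσ/E)².
At 95% confidence, z = 1.960.
E = 10% of 72.3 = 7.23 kg.
n = (1.960 × 16.2 / 7.23)² = 19.29
Round up: n = 20.

n = 20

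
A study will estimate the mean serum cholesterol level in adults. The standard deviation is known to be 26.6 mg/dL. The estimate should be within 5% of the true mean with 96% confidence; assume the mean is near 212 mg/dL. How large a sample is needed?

n = 27

For a mean, the margin of error is E = z·σ/√n, so n = (zσ/E)².
At 96% confidence, z = 2.054.
E = 5% of 212 = 10.6 mg/dL.
n = (2.054 × 26.6 / 10.6)² = 26.57
Round up: n = 27.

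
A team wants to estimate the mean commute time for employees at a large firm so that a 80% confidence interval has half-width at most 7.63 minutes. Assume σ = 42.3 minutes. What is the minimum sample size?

51

For a mean, the margin of error is E = z·σ/√n, so n = (zσ/E)².
At 80% confidence, z = 1.282.
n = (1.282 × 42.3 / 7.63)² = 50.51
Round up: n = 51.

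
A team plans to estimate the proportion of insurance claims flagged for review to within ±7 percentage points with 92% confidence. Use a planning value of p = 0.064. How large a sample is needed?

For a proportion with margin E = 0.07 at 92% confidence, z = 1.751.
n = p̂(1−p̂)(z/E)² = 0.064 × 0.936 × (1.751/0.07)² = 37.48
Round up: n = 38.

n = 38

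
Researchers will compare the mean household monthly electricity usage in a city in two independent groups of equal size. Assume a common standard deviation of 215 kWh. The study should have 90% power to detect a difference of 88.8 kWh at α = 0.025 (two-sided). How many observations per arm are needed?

146 per group

For two equal groups, n per group = 2·((z_{α/2} + z_β)·σ/δ)².
z_{α/2} = 2.241; z_β = 1.282 (power 90%).
n = 2 × (3.523 × 215 / 88.8)² = 2 × 72.76 = 145.52
Round up: n = 146 per group.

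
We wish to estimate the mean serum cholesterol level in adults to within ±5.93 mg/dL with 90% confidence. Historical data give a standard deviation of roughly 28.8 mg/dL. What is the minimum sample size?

64

For a mean, the margin of error is E = z·σ/√n, so n = (zσ/E)².
At 90% confidence, z = 1.645.
n = (1.645 × 28.8 / 5.93)² = 63.83
Round up: n = 64.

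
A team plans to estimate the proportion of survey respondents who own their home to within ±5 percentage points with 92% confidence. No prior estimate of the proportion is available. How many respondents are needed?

n = 307

For a proportion with margin E = 0.05 at 92% confidence, z = 1.751.
With no prior estimate, use p = 0.5, which maximizes p(1−p) at 0.25.
n = 0.25 × (z/E)² = 0.25 × (1.751/0.05)² = 306.60
Round up: n = 307.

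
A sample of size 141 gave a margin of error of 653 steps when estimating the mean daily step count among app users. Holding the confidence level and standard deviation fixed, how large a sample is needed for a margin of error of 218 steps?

Margin of error scales as 1/√n, so n₂ = n₁·(E₁/E₂)².
n₂ = 141 × (653/218)² = 141 × 8.972 = 1265.05
Round up: n₂ = 1266.

1266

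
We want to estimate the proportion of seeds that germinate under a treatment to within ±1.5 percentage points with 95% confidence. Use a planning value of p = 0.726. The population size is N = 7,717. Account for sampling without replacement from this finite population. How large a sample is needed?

2359

For a proportion with margin E = 0.015 at 95% confidence, z = 1.960.
n = p̂(1−p̂)(z/E)² = 0.726 × 0.274 × (1.960/0.015)² = 3396.38 — call this n₀.
Finite-population correction with N = 7,717: n = n₀ / (1 + (n₀−1)/N) = 3396.38 / 1.44 = 2358.60
Round up: n = 2359.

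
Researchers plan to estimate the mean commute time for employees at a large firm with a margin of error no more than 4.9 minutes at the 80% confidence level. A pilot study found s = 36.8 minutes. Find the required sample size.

For a mean, the margin of error is E = z·σ/√n, so n = (zσ/E)².
At 80% confidence, z = 1.282.
n = (1.282 × 36.8 / 4.9)² = 92.70
Round up: n = 93.

93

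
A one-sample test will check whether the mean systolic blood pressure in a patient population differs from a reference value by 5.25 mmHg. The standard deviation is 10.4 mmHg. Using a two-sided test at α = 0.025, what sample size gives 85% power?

For a one-sample z-test, n = ((z_{α/2} + z_β)·σ/δ)².
z_{α/2} = 2.241 (two-sided α = 0.025); z_β = 1.036 (power 85% → β = 0.15).
n = (3.277 × 10.4 / 5.25)² = 42.14
Round up: n = 43.

43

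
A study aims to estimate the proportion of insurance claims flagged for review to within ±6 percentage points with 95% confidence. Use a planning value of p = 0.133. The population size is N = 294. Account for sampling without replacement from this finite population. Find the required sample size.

For a proportion with margin E = 0.06 at 95% confidence, z = 1.960.
n = p̂(1−p̂)(z/E)² = 0.133 × 0.867 × (1.960/0.06)² = 123.05 — call this n₀.
Finite-population correction with N = 294: n = n₀ / (1 + (n₀−1)/N) = 123.05 / 1.415 = 86.96
Round up: n = 87.

87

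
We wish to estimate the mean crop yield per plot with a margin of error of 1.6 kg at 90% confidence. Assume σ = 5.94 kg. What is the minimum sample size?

For a mean, the margin of error is E = z·σ/√n, so n = (zσ/E)².
At 90% confidence, z = 1.645.
n = (1.645 × 5.94 / 1.6)² = 37.30
Round up: n = 38.

38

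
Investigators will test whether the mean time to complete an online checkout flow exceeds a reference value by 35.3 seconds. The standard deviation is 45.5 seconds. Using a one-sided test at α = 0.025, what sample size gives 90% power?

For a one-sample z-test, n = ((z_α + z_β)·σ/δ)².
z_α = 1.960 (one-sided α = 0.025); z_β = 1.282 (power 90% → β = 0.1).
n = (3.242 × 45.5 / 35.3)² = 17.46
Round up: n = 18.

18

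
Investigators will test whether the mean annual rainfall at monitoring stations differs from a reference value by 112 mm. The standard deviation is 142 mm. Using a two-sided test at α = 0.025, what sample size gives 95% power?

25

For a one-sample z-test, n = ((z_{α/2} + z_β)·σ/δ)².
z_{α/2} = 2.241 (two-sided α = 0.025); z_β = 1.645 (power 95% → β = 0.05).
n = (3.886 × 142 / 112)² = 24.27
Round up: n = 25.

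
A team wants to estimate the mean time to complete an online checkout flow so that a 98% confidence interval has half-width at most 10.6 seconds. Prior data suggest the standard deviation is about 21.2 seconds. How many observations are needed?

22

For a mean, the margin of error is E = z·σ/√n, so n = (zσ/E)².
At 98% confidence, z = 2.326.
n = (2.326 × 21.2 / 10.6)² = 21.64
Round up: n = 22.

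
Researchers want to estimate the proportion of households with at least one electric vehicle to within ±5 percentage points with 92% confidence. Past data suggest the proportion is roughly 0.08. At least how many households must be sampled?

For a proportion with margin E = 0.05 at 92% confidence, z = 1.751.
n = p̂(1−p̂)(z/E)² = 0.08 × 0.92 × (1.751/0.05)² = 90.26
Round up: n = 91.

91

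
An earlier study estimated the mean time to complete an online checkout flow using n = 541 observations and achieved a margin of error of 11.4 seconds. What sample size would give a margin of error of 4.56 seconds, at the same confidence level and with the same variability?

Margin of error scales as 1/√n, so n₂ = n₁·(E₁/E₂)².
n₂ = 541 × (11.4/4.56)² = 541 × 6.25 = 3381.25
Round up: n₂ = 3382.

n = 3382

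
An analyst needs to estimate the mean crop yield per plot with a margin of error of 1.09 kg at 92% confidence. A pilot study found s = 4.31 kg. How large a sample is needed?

n = 48

For a mean, the margin of error is E = z·σ/√n, so n = (zσ/E)².
At 92% confidence, z = 1.751.
n = (1.751 × 4.31 / 1.09)² = 47.94
Round up: n = 48.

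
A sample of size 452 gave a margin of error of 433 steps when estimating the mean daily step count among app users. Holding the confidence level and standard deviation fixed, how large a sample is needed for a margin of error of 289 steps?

Margin of error scales as 1/√n, so n₂ = n₁·(E₁/E₂)².
n₂ = 452 × (433/289)² = 452 × 2.245 = 1014.74
Round up: n₂ = 1015.

1015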